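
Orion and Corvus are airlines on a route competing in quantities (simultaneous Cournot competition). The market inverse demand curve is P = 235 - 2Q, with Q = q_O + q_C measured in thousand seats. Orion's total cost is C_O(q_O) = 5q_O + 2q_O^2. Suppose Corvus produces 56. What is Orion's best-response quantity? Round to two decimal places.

14.75

With the rival's output fixed at 56, Orion's profit is π_O = (235 - 2·56 - 2q_O)q_O - (5q_O + 2q_O²) = (123 - 2q_O)q_O - (5q_O + 2q_O²).
∂π_O/∂q_O = 118 - 8q_O = 0, so q_O = 59/4.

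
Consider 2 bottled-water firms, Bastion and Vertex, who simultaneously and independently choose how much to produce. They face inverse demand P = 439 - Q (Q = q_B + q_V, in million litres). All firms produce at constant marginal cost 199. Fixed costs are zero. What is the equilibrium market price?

A representative firm's profit is π_i = q_i(439 - Q) - 199q_i.
Setting ∂π_i/∂q_i = 0 with rivals' quantities fixed: 240 - 2q_i - q_j = 0.
With identical firms every q_j equals q_i, so q_j = q_i and 240 = 3q_i, giving q_i = 80.
Total output Q = 160, so price P = 439 - 160 = 279.

279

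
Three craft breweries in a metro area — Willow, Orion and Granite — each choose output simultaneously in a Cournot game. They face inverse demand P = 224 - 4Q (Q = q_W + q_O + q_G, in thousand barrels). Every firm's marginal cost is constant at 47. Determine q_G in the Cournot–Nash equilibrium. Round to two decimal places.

Each firm earns π_i = (224 - 4Q)q_i - 47q_i.
First-order condition (treating rivals' output as given): 177 - 8q_i - 4·Σ_{j≠i} q_j = 0.
By symmetry each firm produces the same amount; substituting Σ_{j≠i} q_j = 2q_i yields q_i = 177/16.

11.06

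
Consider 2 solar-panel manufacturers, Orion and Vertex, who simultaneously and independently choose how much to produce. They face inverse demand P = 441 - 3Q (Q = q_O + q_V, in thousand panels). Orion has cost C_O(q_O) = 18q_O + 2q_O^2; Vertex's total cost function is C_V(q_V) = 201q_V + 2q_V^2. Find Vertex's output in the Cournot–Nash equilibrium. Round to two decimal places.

Orion's profit: π_O = (441 - 3Q)q_O - (18q_O + 2q_O²). Setting ∂π_O/∂q_O = 0: 423 - 10q_O - 3(q_V) = 0.
Vertex's first-order condition: 240 - 10q_V - 3(q_O) = 0.
Best responses: q_O = (423 - 3q_V)/10, q_V = (240 - 3q_O)/10.
Substituting one into the other gives q_O = 270/7 and q_V = 87/7.

12.43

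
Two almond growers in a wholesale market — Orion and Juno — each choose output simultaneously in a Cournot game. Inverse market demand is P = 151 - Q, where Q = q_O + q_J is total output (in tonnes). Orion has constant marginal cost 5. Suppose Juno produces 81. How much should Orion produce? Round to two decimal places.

32.50

With the rival's output fixed at 81, Orion's profit is π_O = (151 - 81 - q_O)q_O - (5q_O) = (70 - q_O)q_O - (5q_O).
∂π_O/∂q_O = 65 - 2q_O = 0, so q_O = 65/2.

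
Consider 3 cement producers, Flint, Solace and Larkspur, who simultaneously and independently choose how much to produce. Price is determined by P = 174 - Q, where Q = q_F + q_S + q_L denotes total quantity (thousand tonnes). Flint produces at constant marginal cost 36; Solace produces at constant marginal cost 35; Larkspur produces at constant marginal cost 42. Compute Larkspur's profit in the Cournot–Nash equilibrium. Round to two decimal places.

885.06

Flint's profit: π_F = (174 - Q)q_F - (36q_F). Setting ∂π_F/∂q_F = 0: 138 - 2q_F - (q_S + q_L) = 0.
Solace's first-order condition: 139 - 2q_S - (q_F + q_L) = 0.
Larkspur's first-order condition: 132 - 2q_L - (q_F + q_S) = 0.
Summing all 3 equations gives 409 − 4Q = 0, hence Q = 409/4.
Back-substituting: q_F = (138 − 409/4) = 143/4, q_S = (139 − 409/4) = 147/4, q_L = (132 − 409/4) = 119/4.
Price P = 174 - 409/4 = 287/4.
Larkspur's profit: (287/4 - 42)·(119/4) = 885.0625.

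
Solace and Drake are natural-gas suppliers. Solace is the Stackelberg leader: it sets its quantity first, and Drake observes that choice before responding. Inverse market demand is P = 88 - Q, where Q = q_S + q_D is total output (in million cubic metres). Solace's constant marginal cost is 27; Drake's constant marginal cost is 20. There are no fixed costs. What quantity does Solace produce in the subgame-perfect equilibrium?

27

The follower Drake best-responds to any q_S: π_D = (88 - Q)q_D - 20q_D.
Follower FOC: 68 - q_S - 2q_D = 0, so q_D(q_S) = (68 - q_S)/2.
Solace substitutes q_D(q_S) into its own profit: π_S = q_S(88 - q_S - (68 - q_S)/2) - 27q_S = (54 - (1/2)q_S)q_S - 27q_S.
Leader FOC: 27 - q_S = 0, so q_S = 27.
Then q_D = (68 - 27)/2 = 41/2.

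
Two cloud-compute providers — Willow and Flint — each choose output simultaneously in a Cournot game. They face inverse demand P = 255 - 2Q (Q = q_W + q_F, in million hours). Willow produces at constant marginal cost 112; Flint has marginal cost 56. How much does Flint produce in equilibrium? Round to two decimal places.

Willow's profit: π_W = (255 - 2Q)q_W - (112q_W). Setting ∂π_W/∂q_W = 0: 143 - 4q_W - 2(q_F) = 0.
Flint's profit: π_F = (255 - 2Q)q_F - (56q_F). Setting ∂π_F/∂q_F = 0: 199 - 4q_F - 2(q_W) = 0.
Best responses: q_W = (143 - 2q_F)/4, q_F = (199 - 2q_W)/4.
Solving the pair: q_W = 29/2, q_F = 85/2.

42.50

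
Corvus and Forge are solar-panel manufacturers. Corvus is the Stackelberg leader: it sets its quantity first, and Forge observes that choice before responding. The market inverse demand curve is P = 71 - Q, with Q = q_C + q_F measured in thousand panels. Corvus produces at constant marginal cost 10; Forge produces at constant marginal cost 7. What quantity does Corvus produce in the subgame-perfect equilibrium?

29

The follower Forge best-responds to any q_C: π_F = (71 - Q)q_F - 7q_F.
∂π_F/∂q_F = 64 - q_C - 2q_F = 0 gives the reaction function q_F = (64 - q_C)/2.
The leader anticipates this reaction. Substituting into P = 71 - Q gives P = 39 - (1/2)q_C, so π_C = (39 - (1/2)q_C)q_C - 10q_C.
Maximising: ∂π_C/∂q_C = 29 - q_C = 0, giving q_C = 29.
Then q_F = (64 - 29)/2 = 35/2.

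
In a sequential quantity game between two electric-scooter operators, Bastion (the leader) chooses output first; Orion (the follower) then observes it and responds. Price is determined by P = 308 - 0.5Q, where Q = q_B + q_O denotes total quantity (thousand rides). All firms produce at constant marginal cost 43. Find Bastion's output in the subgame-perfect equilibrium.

265

Solve by backward induction. Given q_B, the follower Orion maximises π_O = (308 - (1/2)q_B - (1/2)q_O)q_O - 43q_O.
∂π_O/∂q_O = 265 - (1/2)q_B - q_O = 0 gives the reaction function q_O = (265 - (1/2)q_B).
Bastion substitutes q_O(q_B) into its own profit: π_B = q_B(308 - (1/2)q_B - (265 - (1/2)q_B)/2) - 43q_B = (351/2 - (1/4)q_B)q_B - 43q_B.
Maximising: ∂π_B/∂q_B = 265/2 - (1/2)q_B = 0, giving q_B = 265.
Then q_O = (265 - (1/2)·265) = 265/2.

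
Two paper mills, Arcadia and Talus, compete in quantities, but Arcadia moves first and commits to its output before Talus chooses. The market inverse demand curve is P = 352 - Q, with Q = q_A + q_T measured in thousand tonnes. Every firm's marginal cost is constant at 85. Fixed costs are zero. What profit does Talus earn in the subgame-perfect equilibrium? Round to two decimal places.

The follower Talus best-responds to any q_A: π_T = (352 - Q)q_T - 85q_T.
∂π_T/∂q_T = 267 - q_A - 2q_T = 0 gives the reaction function q_T = (267 - q_A)/2.
The leader anticipates this reaction. Substituting into P = 352 - Q gives P = 437/2 - (1/2)q_A, so π_A = (437/2 - (1/2)q_A)q_A - 85q_A.
The leader's first-order condition 267/2 - q_A = 0 yields q_A = 267/2.
Then q_T = (267 - 267/2)/2 = 267/4.
Price P = 352 - 801/4 = 607/4.
Talus's profit: (607/4 - 85)·(267/4) = 4455.5625.

4455.56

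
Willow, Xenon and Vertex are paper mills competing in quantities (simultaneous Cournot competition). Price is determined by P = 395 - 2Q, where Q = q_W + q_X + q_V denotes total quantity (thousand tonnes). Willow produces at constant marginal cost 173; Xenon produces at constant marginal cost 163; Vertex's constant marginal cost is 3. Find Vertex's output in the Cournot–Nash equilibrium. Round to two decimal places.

Willow's profit: π_W = (395 - 2Q)q_W - (173q_W). Setting ∂π_W/∂q_W = 0: 222 - 4q_W - 2(q_X + q_V) = 0.
Xenon's first-order condition: 232 - 4q_X - 2(q_W + q_V) = 0.
Vertex's first-order condition: 392 - 4q_V - 2(q_W + q_X) = 0.
Summing all 3 equations gives 846 − 8Q = 0, hence Q = 423/4.
Back-substituting: q_W = (222 − 423/2)/2 = 21/4, q_X = (232 − 423/2)/2 = 41/4, q_V = (392 − 423/2)/2 = 361/4.

90.25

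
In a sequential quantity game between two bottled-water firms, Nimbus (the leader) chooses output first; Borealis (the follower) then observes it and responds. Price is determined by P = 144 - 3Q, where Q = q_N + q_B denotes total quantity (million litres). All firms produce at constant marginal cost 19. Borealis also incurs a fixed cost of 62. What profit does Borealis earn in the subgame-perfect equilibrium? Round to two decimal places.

263.52

The follower Borealis best-responds to any q_N: π_B = (144 - 3Q)q_B - 19q_B.
∂π_B/∂q_B = 125 - 3q_N - 6q_B = 0 gives the reaction function q_B = (125 - 3q_N)/6.
The leader anticipates this reaction. Substituting into P = 144 - 3Q gives P = 163/2 - (3/2)q_N, so π_N = (163/2 - (3/2)q_N)q_N - 19q_N.
Leader FOC: 125/2 - 3q_N = 0, so q_N = 125/6.
Then q_B = (125 - 3·(125/6))/6 = 125/12.
Price P = 144 - 3·(125/4) = 201/4.
Borealis's profit: (201/4 - 19)·(125/12) - 62 = 263.5208.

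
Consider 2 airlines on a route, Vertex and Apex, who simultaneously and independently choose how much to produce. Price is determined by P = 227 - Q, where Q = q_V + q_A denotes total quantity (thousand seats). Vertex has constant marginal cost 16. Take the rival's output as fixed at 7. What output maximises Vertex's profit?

With the rival's output fixed at 7, Vertex's profit is π_V = (227 - 7 - q_V)q_V - (16q_V) = (220 - q_V)q_V - (16q_V).
∂π_V/∂q_V = 204 - 2q_V = 0, so q_V = 102.

102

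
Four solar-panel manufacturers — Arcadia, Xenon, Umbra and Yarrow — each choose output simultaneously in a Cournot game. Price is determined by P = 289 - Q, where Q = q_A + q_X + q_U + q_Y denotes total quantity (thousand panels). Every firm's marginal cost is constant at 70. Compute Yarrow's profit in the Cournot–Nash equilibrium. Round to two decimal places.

1918.44

A representative firm's profit is π_i = q_i(289 - Q) - 70q_i.
First-order condition (treating rivals' output as given): 219 - 2q_i - Σ_{j≠i} q_j = 0.
By symmetry each firm produces the same amount; substituting Σ_{j≠i} q_j = 3q_i yields q_i = 219/5.
Price P = 289 - 876/5 = 569/5.
Yarrow's profit: (569/5 - 70)·(219/5) = 1918.4400.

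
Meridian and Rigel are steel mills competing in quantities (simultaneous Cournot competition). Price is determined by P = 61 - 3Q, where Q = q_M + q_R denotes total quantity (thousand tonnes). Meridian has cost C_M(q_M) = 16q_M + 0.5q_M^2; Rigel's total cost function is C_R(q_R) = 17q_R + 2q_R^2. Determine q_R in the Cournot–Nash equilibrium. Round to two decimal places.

2.84

Meridian's profit: π_M = (61 - 3Q)q_M - (16q_M + (1/2)q_M²). Setting ∂π_M/∂q_M = 0: 45 - 7q_M - 3(q_R) = 0.
Rigel's profit: π_R = (61 - 3Q)q_R - (17q_R + 2q_R²). Setting ∂π_R/∂q_R = 0: 44 - 10q_R - 3(q_M) = 0.
Rearranging gives the reaction functions q_M = (45 - 3q_R)/7 and q_R = (44 - 3q_M)/10.
Solving the pair: q_M = 318/61, q_R = 173/61.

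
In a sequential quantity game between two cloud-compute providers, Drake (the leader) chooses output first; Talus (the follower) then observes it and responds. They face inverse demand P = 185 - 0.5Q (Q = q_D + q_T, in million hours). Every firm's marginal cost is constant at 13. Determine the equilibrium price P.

56

Solve by backward induction. Given q_D, the follower Talus maximises π_T = (185 - (1/2)q_D - (1/2)q_T)q_T - 13q_T.
∂π_T/∂q_T = 172 - (1/2)q_D - q_T = 0 gives the reaction function q_T = (172 - (1/2)q_D).
The leader anticipates this reaction. Substituting into P = 185 - 0.5Q gives P = 99 - (1/4)q_D, so π_D = (99 - (1/4)q_D)q_D - 13q_D.
The leader's first-order condition 86 - (1/2)q_D = 0 yields q_D = 172.
Then q_T = (172 - (1/2)·172) = 86.
Total output Q = 258, so price P = 185 - (1/2)·258 = 56.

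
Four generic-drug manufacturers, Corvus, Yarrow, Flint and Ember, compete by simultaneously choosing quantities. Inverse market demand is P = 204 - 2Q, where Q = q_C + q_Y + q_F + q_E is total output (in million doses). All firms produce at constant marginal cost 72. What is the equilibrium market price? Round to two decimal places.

A representative firm's profit is π_i = q_i(204 - 2Q) - 72q_i.
First-order condition (treating rivals' output as given): 132 - 4q_i - 2·Σ_{j≠i} q_j = 0.
By symmetry each firm produces the same amount; substituting Σ_{j≠i} q_j = 3q_i yields q_i = 132/10 = 66/5.
Total output Q = 264/5, so price P = 204 - 2·(264/5) = 492/5.

98.40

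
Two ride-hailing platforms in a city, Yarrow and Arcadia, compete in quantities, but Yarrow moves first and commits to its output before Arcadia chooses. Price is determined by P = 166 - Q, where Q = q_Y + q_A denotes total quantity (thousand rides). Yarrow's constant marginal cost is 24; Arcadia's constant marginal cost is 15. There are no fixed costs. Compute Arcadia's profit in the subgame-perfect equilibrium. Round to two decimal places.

1785.06

The follower Arcadia best-responds to any q_Y: π_A = (166 - Q)q_A - 15q_A.
∂π_A/∂q_A = 151 - q_Y - 2q_A = 0 gives the reaction function q_A = (151 - q_Y)/2.
Yarrow substitutes q_A(q_Y) into its own profit: π_Y = q_Y(166 - q_Y - (151 - q_Y)/2) - 24q_Y = (181/2 - (1/2)q_Y)q_Y - 24q_Y.
The leader's first-order condition 133/2 - q_Y = 0 yields q_Y = 133/2.
Then q_A = (151 - 133/2)/2 = 169/4.
Price P = 166 - 435/4 = 229/4.
Arcadia's profit: (229/4 - 15)·(169/4) = 1785.0625.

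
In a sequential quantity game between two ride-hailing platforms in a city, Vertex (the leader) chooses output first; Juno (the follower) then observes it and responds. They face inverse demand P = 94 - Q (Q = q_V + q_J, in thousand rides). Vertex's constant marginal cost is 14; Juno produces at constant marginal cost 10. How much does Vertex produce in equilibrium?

38

The follower Juno best-responds to any q_V: π_J = (94 - Q)q_J - 10q_J.
Setting the follower's marginal profit to zero, 84 - q_V - 2q_J = 0, i.e. q_J = (84 - q_V)/2.
The leader anticipates this reaction. Substituting into P = 94 - Q gives P = 52 - (1/2)q_V, so π_V = (52 - (1/2)q_V)q_V - 14q_V.
Maximising: ∂π_V/∂q_V = 38 - q_V = 0, giving q_V = 38.
Then q_J = (84 - 38)/2 = 23.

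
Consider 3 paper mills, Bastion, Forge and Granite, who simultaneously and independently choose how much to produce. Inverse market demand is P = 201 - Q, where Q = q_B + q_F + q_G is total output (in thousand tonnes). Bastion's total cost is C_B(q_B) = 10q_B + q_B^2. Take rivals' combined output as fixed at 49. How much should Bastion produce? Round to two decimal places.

35.50

With rivals' combined output fixed at 49, Bastion's profit is π_B = (201 - 49 - q_B)q_B - (10q_B + q_B²) = (152 - q_B)q_B - (10q_B + q_B²).
∂π_B/∂q_B = 142 - 4q_B = 0, so q_B = 71/2.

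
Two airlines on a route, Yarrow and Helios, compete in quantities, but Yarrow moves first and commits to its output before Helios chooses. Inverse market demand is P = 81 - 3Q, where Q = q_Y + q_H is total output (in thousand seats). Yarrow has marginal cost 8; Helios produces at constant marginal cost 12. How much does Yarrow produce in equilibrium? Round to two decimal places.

The follower Helios best-responds to any q_Y: π_H = (81 - 3Q)q_H - 12q_H.
Follower FOC: 69 - 3q_Y - 6q_H = 0, so q_H(q_Y) = (69 - 3q_Y)/6.
The leader anticipates this reaction. Substituting into P = 81 - 3Q gives P = 93/2 - (3/2)q_Y, so π_Y = (93/2 - (3/2)q_Y)q_Y - 8q_Y.
The leader's first-order condition 77/2 - 3q_Y = 0 yields q_Y = 77/6.
Then q_H = (69 - 3·(77/6))/6 = 61/12.

12.83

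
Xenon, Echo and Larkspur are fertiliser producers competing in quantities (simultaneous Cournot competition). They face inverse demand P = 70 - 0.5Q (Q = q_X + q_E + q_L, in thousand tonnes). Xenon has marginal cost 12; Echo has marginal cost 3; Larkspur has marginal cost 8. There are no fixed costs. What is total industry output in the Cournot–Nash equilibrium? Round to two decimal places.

Xenon's profit: π_X = (70 - 0.5Q)q_X - (12q_X). Setting ∂π_X/∂q_X = 0: 58 - q_X - (1/2)(q_E + q_L) = 0.
Echo's first-order condition: 67 - q_E - (1/2)(q_X + q_L) = 0.
Larkspur's first-order condition: 62 - q_L - (1/2)(q_X + q_E) = 0.
Adding the 3 first-order conditions: 187 − 2Q = 0, so Q = 187/2.
Back-substituting: q_X = (58 − 187/4)/(1/2) = 45/2, q_E = (67 − 187/4)/(1/2) = 81/2, q_L = (62 − 187/4)/(1/2) = 61/2.
Total output Q = 45/2 + 81/2 + 61/2 = 187/2.

93.50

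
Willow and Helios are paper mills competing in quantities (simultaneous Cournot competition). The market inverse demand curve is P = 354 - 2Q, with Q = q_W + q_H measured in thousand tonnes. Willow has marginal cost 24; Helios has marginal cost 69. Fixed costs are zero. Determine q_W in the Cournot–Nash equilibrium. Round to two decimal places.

62.50

Willow's profit: π_W = (354 - 2Q)q_W - (24q_W). Setting ∂π_W/∂q_W = 0: 330 - 4q_W - 2(q_H) = 0.
Helios's profit: π_H = (354 - 2Q)q_H - (69q_H). Setting ∂π_H/∂q_H = 0: 285 - 4q_H - 2(q_W) = 0.
Best responses: q_W = (330 - 2q_H)/4, q_H = (285 - 2q_W)/4.
Substituting one into the other gives q_W = 125/2 and q_H = 40.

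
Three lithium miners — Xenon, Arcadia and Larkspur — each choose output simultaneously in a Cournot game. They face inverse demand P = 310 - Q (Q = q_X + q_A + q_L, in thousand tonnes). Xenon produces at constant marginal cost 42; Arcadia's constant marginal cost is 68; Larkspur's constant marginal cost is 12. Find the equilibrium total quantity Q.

Xenon's profit: π_X = (310 - Q)q_X - (42q_X). Setting ∂π_X/∂q_X = 0: 268 - 2q_X - (q_A + q_L) = 0.
Arcadia's profit: π_A = (310 - Q)q_A - (68q_A). Setting ∂π_A/∂q_A = 0: 242 - 2q_A - (q_X + q_L) = 0.
Larkspur's first-order condition: 298 - 2q_L - (q_X + q_A) = 0.
Adding the 3 conditions: 808 − 2Q − 2Q = 0, i.e. Q = 202.
Back-substituting: q_X = (268 − 202) = 66, q_A = (242 − 202) = 40, q_L = (298 − 202) = 96.
Total output Q = 66 + 40 + 96 = 202.

202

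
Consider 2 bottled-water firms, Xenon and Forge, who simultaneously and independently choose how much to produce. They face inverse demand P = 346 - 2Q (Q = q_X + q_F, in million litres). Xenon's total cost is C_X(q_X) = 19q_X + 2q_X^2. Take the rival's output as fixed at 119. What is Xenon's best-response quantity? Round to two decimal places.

11.13

With the rival's output fixed at 119, Xenon's profit is π_X = (346 - 2·119 - 2q_X)q_X - (19q_X + 2q_X²) = (108 - 2q_X)q_X - (19q_X + 2q_X²).
∂π_X/∂q_X = 89 - 8q_X = 0, so q_X = 89/8.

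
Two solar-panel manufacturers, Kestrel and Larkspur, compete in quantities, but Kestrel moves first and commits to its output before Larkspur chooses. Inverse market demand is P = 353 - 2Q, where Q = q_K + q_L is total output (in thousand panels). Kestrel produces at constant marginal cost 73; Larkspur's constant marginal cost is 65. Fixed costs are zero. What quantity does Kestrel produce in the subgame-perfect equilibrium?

68

Solve by backward induction. Given q_K, the follower Larkspur maximises π_L = (353 - 2q_K - 2q_L)q_L - 65q_L.
∂π_L/∂q_L = 288 - 2q_K - 4q_L = 0 gives the reaction function q_L = (288 - 2q_K)/4.
Kestrel substitutes q_L(q_K) into its own profit: π_K = q_K(353 - 2q_K - (288 - 2q_K)/2) - 73q_K = (209 - q_K)q_K - 73q_K.
Maximising: ∂π_K/∂q_K = 136 - 2q_K = 0, giving q_K = 68.
Then q_L = (288 - 2·68)/4 = 38.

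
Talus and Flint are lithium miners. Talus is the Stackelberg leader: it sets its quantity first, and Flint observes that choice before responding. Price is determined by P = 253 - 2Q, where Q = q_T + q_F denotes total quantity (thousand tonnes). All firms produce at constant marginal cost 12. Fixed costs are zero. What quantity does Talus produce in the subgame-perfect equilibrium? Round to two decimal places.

Solve by backward induction. Given q_T, the follower Flint maximises π_F = (253 - 2q_T - 2q_F)q_F - 12q_F.
Follower FOC: 241 - 2q_T - 4q_F = 0, so q_F(q_T) = (241 - 2q_T)/4.
Talus substitutes q_F(q_T) into its own profit: π_T = q_T(253 - 2q_T - (241 - 2q_T)/2) - 12q_T = (265/2 - q_T)q_T - 12q_T.
Leader FOC: 241/2 - 2q_T = 0, so q_T = 241/4.
Then q_F = (241 - 2·(241/4))/4 = 241/8.

60.25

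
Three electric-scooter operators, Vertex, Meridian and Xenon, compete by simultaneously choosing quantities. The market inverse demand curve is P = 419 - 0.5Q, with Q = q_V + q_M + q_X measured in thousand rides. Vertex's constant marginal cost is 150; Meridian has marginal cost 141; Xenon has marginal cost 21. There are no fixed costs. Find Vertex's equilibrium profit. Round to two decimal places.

2145.13

Vertex's profit: π_V = (419 - 0.5Q)q_V - (150q_V). Setting ∂π_V/∂q_V = 0: 269 - q_V - (1/2)(q_M + q_X) = 0.
Meridian's first-order condition: 278 - q_M - (1/2)(q_V + q_X) = 0.
Xenon's first-order condition: 398 - q_X - (1/2)(q_V + q_M) = 0.
Summing all 3 equations gives 945 − 2Q = 0, hence Q = 945/2.
Back-substituting: q_V = (269 − 945/4)/(1/2) = 131/2, q_M = (278 − 945/4)/(1/2) = 167/2, q_X = (398 − 945/4)/(1/2) = 647/2.
Price P = 419 - (1/2)·(945/2) = 731/4.
Vertex's profit: (731/4 - 150)·(131/2) = 2145.1250.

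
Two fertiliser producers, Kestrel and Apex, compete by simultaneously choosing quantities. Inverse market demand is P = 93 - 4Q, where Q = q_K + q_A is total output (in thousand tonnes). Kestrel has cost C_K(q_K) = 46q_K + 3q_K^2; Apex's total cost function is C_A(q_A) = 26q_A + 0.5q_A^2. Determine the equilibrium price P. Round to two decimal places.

Kestrel's profit: π_K = (93 - 4Q)q_K - (46q_K + 3q_K²). Setting ∂π_K/∂q_K = 0: 47 - 14q_K - 4(q_A) = 0.
Apex's profit: π_A = (93 - 4Q)q_A - (26q_A + (1/2)q_A²). Setting ∂π_A/∂q_A = 0: 67 - 9q_A - 4(q_K) = 0.
So q_K = (47 - 4q_A)/14 and q_A = (67 - 4q_K)/9.
Solving the pair: q_K = 31/22, q_A = 75/11.
Total output Q = 181/22, so price P = 93 - 4·(181/22) = 661/11.

60.09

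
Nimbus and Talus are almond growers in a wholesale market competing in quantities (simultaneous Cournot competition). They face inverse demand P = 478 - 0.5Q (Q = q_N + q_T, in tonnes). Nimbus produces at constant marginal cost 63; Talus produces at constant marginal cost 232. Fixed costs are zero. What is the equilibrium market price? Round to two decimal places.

257.67

Nimbus's profit: π_N = (478 - 0.5Q)q_N - (63q_N). Setting ∂π_N/∂q_N = 0: 415 - q_N - (1/2)(q_T) = 0.
Talus's first-order condition: 246 - q_T - (1/2)(q_N) = 0.
So q_N = (415 - (1/2)q_T) and q_T = (246 - (1/2)q_N).
Solving the pair: q_N = 1168/3, q_T = 154/3.
Total output Q = 1322/3, so price P = 478 - (1/2)·(1322/3) = 773/3.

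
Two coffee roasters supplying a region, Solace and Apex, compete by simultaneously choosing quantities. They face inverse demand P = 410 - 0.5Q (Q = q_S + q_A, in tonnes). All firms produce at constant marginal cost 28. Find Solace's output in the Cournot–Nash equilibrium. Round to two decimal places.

A representative firm's profit is π_i = q_i(410 - 0.5Q) - 28q_i.
First-order condition (treating rivals' output as given): 382 - q_i - (1/2)q_j = 0.
By symmetry each firm produces the same amount; substituting q_j = q_i yields q_i = 382/(3/2) = 764/3.

254.67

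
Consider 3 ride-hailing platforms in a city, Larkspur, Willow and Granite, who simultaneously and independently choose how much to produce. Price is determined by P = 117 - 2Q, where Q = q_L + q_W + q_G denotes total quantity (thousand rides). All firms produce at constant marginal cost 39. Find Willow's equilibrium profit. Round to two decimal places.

190.13

Each firm earns π_i = (117 - 2Q)q_i - 39q_i.
Setting ∂π_i/∂q_i = 0 with rivals' quantities fixed: 78 - 4q_i - 2·Σ_{j≠i} q_j = 0.
By symmetry each firm produces the same amount; substituting Σ_{j≠i} q_j = 2q_i yields q_i = 78/8 = 39/4.
Price P = 117 - 2·(117/4) = 117/2.
Willow's profit: (117/2 - 39)·(39/4) = 1521/8.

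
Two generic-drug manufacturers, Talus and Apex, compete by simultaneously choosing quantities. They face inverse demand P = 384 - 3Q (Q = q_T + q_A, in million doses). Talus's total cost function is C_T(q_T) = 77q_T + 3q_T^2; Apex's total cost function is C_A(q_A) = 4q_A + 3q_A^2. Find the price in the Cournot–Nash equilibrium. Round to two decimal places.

246.60

Talus's profit: π_T = (384 - 3Q)q_T - (77q_T + 3q_T²). Setting ∂π_T/∂q_T = 0: 307 - 12q_T - 3(q_A) = 0.
Apex's first-order condition: 380 - 12q_A - 3(q_T) = 0.
Best responses: q_T = (307 - 3q_A)/12, q_A = (380 - 3q_T)/12.
Solving the pair: q_T = 848/45, q_A = 1213/45.
Total output Q = 229/5, so price P = 384 - 3·(229/5) = 1233/5.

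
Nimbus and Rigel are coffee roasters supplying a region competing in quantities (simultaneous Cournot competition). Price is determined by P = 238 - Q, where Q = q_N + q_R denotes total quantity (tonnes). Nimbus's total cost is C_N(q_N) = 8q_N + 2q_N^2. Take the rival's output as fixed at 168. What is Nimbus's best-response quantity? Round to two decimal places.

With the rival's output fixed at 168, Nimbus's profit is π_N = (238 - 168 - q_N)q_N - (8q_N + 2q_N²) = (70 - q_N)q_N - (8q_N + 2q_N²).
∂π_N/∂q_N = 62 - 6q_N = 0, so q_N = 31/3.

10.33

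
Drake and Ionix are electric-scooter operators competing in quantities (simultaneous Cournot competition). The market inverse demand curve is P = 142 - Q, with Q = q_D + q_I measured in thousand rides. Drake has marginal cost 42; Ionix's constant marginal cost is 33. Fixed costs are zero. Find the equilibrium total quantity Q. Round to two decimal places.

Drake's profit: π_D = (142 - Q)q_D - (42q_D). Setting ∂π_D/∂q_D = 0: 100 - 2q_D - (q_I) = 0.
Ionix's profit: π_I = (142 - Q)q_I - (33q_I). Setting ∂π_I/∂q_I = 0: 109 - 2q_I - (q_D) = 0.
Best responses: q_D = (100 - q_I)/2, q_I = (109 - q_D)/2.
Solving the pair: q_D = 91/3, q_I = 118/3.
Total output Q = 91/3 + 118/3 = 209/3.

69.67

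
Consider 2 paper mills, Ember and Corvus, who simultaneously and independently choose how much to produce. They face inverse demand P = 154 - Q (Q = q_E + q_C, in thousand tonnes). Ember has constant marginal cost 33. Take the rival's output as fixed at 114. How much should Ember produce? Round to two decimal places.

3.50

With the rival's output fixed at 114, Ember's profit is π_E = (154 - 114 - q_E)q_E - (33q_E) = (40 - q_E)q_E - (33q_E).
∂π_E/∂q_E = 7 - 2q_E = 0, so q_E = 7/2.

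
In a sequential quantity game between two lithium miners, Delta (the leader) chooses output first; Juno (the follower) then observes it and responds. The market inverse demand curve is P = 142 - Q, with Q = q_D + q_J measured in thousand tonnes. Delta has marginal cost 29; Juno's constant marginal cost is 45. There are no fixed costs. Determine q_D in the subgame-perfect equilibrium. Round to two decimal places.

Solve by backward induction. Given q_D, the follower Juno maximises π_J = (142 - q_D - q_J)q_J - 45q_J.
∂π_J/∂q_J = 97 - q_D - 2q_J = 0 gives the reaction function q_J = (97 - q_D)/2.
The leader anticipates this reaction. Substituting into P = 142 - Q gives P = 187/2 - (1/2)q_D, so π_D = (187/2 - (1/2)q_D)q_D - 29q_D.
Leader FOC: 129/2 - q_D = 0, so q_D = 129/2.
Then q_J = (97 - 129/2)/2 = 65/4.

64.50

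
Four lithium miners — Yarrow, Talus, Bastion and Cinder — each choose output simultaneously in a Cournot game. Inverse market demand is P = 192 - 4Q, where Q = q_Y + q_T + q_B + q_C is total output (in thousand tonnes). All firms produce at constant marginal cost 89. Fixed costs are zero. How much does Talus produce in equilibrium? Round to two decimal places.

Each firm earns π_i = (192 - 4Q)q_i - 89q_i.
Setting ∂π_i/∂q_i = 0 with rivals' quantities fixed: 103 - 8q_i - 4·Σ_{j≠i} q_j = 0.
By symmetry each firm produces the same amount; substituting Σ_{j≠i} q_j = 3q_i yields q_i = 103/20.

5.15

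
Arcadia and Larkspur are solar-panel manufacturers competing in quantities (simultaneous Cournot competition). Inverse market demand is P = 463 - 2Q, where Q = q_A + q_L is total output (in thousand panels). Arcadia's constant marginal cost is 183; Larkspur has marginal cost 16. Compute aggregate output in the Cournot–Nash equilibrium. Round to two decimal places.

121.17

Arcadia's profit: π_A = (463 - 2Q)q_A - (183q_A). Setting ∂π_A/∂q_A = 0: 280 - 4q_A - 2(q_L) = 0.
Larkspur's profit: π_L = (463 - 2Q)q_L - (16q_L). Setting ∂π_L/∂q_L = 0: 447 - 4q_L - 2(q_A) = 0.
So q_A = (280 - 2q_L)/4 and q_L = (447 - 2q_A)/4.
Substituting one into the other gives q_A = 113/6 and q_L = 307/3.
Total output Q = 113/6 + 307/3 = 727/6.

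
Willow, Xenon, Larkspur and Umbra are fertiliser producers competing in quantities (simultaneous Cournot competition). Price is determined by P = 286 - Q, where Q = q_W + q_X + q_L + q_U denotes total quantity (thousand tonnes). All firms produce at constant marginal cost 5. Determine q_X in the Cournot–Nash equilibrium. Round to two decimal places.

Each firm earns π_i = (286 - Q)q_i - 5q_i.
Setting ∂π_i/∂q_i = 0 with rivals' quantities fixed: 281 - 2q_i - Σ_{j≠i} q_j = 0.
With identical firms every q_j equals q_i, so Σ_{j≠i} q_j = 3q_i and 281 = 5q_i, giving q_i = 281/5.

56.20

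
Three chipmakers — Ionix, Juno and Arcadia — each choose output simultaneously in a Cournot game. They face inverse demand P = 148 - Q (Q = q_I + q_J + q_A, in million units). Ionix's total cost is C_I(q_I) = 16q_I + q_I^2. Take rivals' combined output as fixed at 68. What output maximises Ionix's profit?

16

With rivals' combined output fixed at 68, Ionix's profit is π_I = (148 - 68 - q_I)q_I - (16q_I + q_I²) = (80 - q_I)q_I - (16q_I + q_I²).
∂π_I/∂q_I = 64 - 4q_I = 0, so q_I = 16.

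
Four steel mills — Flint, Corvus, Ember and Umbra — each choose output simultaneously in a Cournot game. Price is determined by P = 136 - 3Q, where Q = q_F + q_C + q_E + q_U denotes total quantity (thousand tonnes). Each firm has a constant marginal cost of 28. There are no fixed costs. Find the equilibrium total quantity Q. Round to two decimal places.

Each firm earns π_i = (136 - 3Q)q_i - 28q_i.
Setting ∂π_i/∂q_i = 0 with rivals' quantities fixed: 108 - 6q_i - 3·Σ_{j≠i} q_j = 0.
With identical firms every q_j equals q_i, so Σ_{j≠i} q_j = 3q_i and 108 = 15q_i, giving q_i = 36/5.
Total output Q = 36/5 + 36/5 + 36/5 + 36/5 = 144/5.

28.80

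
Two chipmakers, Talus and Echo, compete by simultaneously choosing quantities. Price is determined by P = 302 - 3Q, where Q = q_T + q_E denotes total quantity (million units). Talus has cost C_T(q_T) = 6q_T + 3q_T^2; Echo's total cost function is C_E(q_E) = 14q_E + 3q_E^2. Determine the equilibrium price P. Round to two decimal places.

Talus's profit: π_T = (302 - 3Q)q_T - (6q_T + 3q_T²). Setting ∂π_T/∂q_T = 0: 296 - 12q_T - 3(q_E) = 0.
Echo's profit: π_E = (302 - 3Q)q_E - (14q_E + 3q_E²). Setting ∂π_E/∂q_E = 0: 288 - 12q_E - 3(q_T) = 0.
Best responses: q_T = (296 - 3q_E)/12, q_E = (288 - 3q_T)/12.
Solving the pair: q_T = 896/45, q_E = 856/45.
Total output Q = 584/15, so price P = 302 - 3·(584/15) = 926/5.

185.20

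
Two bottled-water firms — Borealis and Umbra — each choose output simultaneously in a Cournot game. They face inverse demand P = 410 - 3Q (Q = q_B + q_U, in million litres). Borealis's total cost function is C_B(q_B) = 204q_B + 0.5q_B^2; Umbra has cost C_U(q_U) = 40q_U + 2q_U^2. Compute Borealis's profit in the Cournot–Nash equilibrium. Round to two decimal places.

Borealis's profit: π_B = (410 - 3Q)q_B - (204q_B + (1/2)q_B²). Setting ∂π_B/∂q_B = 0: 206 - 7q_B - 3(q_U) = 0.
Umbra's first-order condition: 370 - 10q_U - 3(q_B) = 0.
Best responses: q_B = (206 - 3q_U)/7, q_U = (370 - 3q_B)/10.
Substituting one into the other gives q_B = 950/61 and q_U = 1972/61.
Price P = 410 - 3·47.9016 = 266.2951.
Borealis's profit: 266.2951·(950/61) - 204·(950/61) - (1/2)(950/61)² = 848.8981.

848.90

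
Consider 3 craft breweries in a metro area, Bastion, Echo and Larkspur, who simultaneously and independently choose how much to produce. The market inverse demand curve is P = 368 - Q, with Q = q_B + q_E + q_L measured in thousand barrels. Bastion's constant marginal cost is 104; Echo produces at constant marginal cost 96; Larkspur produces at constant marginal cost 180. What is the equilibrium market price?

Bastion's profit: π_B = (368 - Q)q_B - (104q_B). Setting ∂π_B/∂q_B = 0: 264 - 2q_B - (q_E + q_L) = 0.
Echo's profit: π_E = (368 - Q)q_E - (96q_E). Setting ∂π_E/∂q_E = 0: 272 - 2q_E - (q_B + q_L) = 0.
Larkspur's first-order condition: 188 - 2q_L - (q_B + q_E) = 0.
Adding the 3 first-order conditions: 724 − 4Q = 0, so Q = 181.
Back-substituting: q_B = (264 − 181) = 83, q_E = (272 − 181) = 91, q_L = (188 − 181) = 7.
Total output Q = 181, so price P = 368 - 181 = 187.

187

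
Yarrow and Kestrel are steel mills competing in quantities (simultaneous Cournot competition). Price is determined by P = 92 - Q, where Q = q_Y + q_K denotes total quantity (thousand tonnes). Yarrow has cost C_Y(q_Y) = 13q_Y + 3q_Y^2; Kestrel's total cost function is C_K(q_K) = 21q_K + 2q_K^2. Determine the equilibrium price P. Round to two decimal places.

73.02

Yarrow's profit: π_Y = (92 - Q)q_Y - (13q_Y + 3q_Y²). Setting ∂π_Y/∂q_Y = 0: 79 - 8q_Y - (q_K) = 0.
Kestrel's first-order condition: 71 - 6q_K - (q_Y) = 0.
Rearranging gives the reaction functions q_Y = (79 - q_K)/8 and q_K = (71 - q_Y)/6.
Solving the pair: q_Y = 403/47, q_K = 489/47.
Total output Q = 892/47, so price P = 92 - 892/47 = 73.0213.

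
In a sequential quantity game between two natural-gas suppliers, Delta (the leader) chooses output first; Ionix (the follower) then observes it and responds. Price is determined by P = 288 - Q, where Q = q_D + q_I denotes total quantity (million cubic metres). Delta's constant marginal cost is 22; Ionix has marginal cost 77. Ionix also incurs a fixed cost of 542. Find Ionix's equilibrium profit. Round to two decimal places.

95.56

Solve by backward induction. Given q_D, the follower Ionix maximises π_I = (288 - q_D - q_I)q_I - 77q_I.
∂π_I/∂q_I = 211 - q_D - 2q_I = 0 gives the reaction function q_I = (211 - q_D)/2.
Delta substitutes q_I(q_D) into its own profit: π_D = q_D(288 - q_D - (211 - q_D)/2) - 22q_D = (365/2 - (1/2)q_D)q_D - 22q_D.
The leader's first-order condition 321/2 - q_D = 0 yields q_D = 321/2.
Then q_I = (211 - 321/2)/2 = 101/4.
Price P = 288 - 743/4 = 409/4.
Ionix's profit: (409/4 - 77)·(101/4) - 542 = 1529/16.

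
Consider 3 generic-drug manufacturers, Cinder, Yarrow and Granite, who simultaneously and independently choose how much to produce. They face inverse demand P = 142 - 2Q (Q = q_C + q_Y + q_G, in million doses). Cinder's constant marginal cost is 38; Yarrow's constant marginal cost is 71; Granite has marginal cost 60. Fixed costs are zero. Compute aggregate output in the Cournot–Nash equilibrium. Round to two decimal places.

32.13

Cinder's profit: π_C = (142 - 2Q)q_C - (38q_C). Setting ∂π_C/∂q_C = 0: 104 - 4q_C - 2(q_Y + q_G) = 0.
Yarrow's first-order condition: 71 - 4q_Y - 2(q_C + q_G) = 0.
Granite's profit: π_G = (142 - 2Q)q_G - (60q_G). Setting ∂π_G/∂q_G = 0: 82 - 4q_G - 2(q_C + q_Y) = 0.
Summing all 3 equations gives 257 − 8Q = 0, hence Q = 257/8.
Back-substituting: q_C = (104 − 257/4)/2 = 159/8, q_Y = (71 − 257/4)/2 = 27/8, q_G = (82 − 257/4)/2 = 71/8.
Total output Q = 159/8 + 27/8 + 71/8 = 257/8.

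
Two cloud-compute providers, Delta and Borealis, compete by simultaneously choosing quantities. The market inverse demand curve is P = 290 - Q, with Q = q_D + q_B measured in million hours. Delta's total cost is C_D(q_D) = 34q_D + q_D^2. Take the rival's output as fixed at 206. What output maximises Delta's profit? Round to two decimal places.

12.50

With the rival's output fixed at 206, Delta's profit is π_D = (290 - 206 - q_D)q_D - (34q_D + q_D²) = (84 - q_D)q_D - (34q_D + q_D²).
∂π_D/∂q_D = 50 - 4q_D = 0, so q_D = 25/2.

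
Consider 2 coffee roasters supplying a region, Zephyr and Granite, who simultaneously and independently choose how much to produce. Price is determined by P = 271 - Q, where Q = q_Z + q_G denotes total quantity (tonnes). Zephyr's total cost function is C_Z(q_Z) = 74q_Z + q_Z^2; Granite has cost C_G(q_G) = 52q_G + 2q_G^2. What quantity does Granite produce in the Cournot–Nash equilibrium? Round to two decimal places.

29.52

Zephyr's profit: π_Z = (271 - Q)q_Z - (74q_Z + q_Z²). Setting ∂π_Z/∂q_Z = 0: 197 - 4q_Z - (q_G) = 0.
Granite's profit: π_G = (271 - Q)q_G - (52q_G + 2q_G²). Setting ∂π_G/∂q_G = 0: 219 - 6q_G - (q_Z) = 0.
Rearranging gives the reaction functions q_Z = (197 - q_G)/4 and q_G = (219 - q_Z)/6.
Solving the pair: q_Z = 963/23, q_G = 679/23.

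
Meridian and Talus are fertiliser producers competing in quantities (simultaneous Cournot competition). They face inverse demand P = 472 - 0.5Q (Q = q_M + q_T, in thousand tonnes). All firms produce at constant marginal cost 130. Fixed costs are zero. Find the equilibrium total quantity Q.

456

Each firm earns π_i = (472 - 0.5Q)q_i - 130q_i.
Setting ∂π_i/∂q_i = 0 with rivals' quantities fixed: 342 - q_i - (1/2)q_j = 0.
By symmetry each firm produces the same amount; substituting q_j = q_i yields q_i = 342/(3/2) = 228.
Total output Q = 228 + 228 = 456.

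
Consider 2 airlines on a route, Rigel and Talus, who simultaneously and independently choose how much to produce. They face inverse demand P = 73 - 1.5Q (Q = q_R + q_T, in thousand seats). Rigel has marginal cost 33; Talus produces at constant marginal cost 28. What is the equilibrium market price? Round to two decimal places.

44.67

Rigel's profit: π_R = (73 - 1.5Q)q_R - (33q_R). Setting ∂π_R/∂q_R = 0: 40 - 3q_R - (3/2)(q_T) = 0.
Talus's profit: π_T = (73 - 1.5Q)q_T - (28q_T). Setting ∂π_T/∂q_T = 0: 45 - 3q_T - (3/2)(q_R) = 0.
So q_R = (40 - (3/2)q_T)/3 and q_T = (45 - (3/2)q_R)/3.
Solving the pair: q_R = 70/9, q_T = 100/9.
Total output Q = 170/9, so price P = 73 - (3/2)·(170/9) = 134/3.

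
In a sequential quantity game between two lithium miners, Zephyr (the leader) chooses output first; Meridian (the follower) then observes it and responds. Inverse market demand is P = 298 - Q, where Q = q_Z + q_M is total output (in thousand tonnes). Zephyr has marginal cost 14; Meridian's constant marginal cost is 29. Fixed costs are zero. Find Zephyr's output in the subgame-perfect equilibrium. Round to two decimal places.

Solve by backward induction. Given q_Z, the follower Meridian maximises π_M = (298 - q_Z - q_M)q_M - 29q_M.
Setting the follower's marginal profit to zero, 269 - q_Z - 2q_M = 0, i.e. q_M = (269 - q_Z)/2.
Zephyr substitutes q_M(q_Z) into its own profit: π_Z = q_Z(298 - q_Z - (269 - q_Z)/2) - 14q_Z = (327/2 - (1/2)q_Z)q_Z - 14q_Z.
The leader's first-order condition 299/2 - q_Z = 0 yields q_Z = 299/2.
Then q_M = (269 - 299/2)/2 = 239/4.

149.50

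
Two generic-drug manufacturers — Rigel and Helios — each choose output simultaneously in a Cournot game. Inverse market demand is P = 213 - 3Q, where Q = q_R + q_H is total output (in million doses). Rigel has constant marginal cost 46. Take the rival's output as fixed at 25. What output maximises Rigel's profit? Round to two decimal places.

With the rival's output fixed at 25, Rigel's profit is π_R = (213 - 3·25 - 3q_R)q_R - (46q_R) = (138 - 3q_R)q_R - (46q_R).
∂π_R/∂q_R = 92 - 6q_R = 0, so q_R = 46/3.

15.33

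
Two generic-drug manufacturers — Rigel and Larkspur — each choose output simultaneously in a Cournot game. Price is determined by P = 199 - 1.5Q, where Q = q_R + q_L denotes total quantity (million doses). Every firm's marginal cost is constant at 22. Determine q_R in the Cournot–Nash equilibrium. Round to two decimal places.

39.33

A representative firm's profit is π_i = q_i(199 - 1.5Q) - 22q_i.
Setting ∂π_i/∂q_i = 0 with rivals' quantities fixed: 177 - 3q_i - (3/2)q_j = 0.
With identical firms every q_j equals q_i, so q_j = q_i and 177 = (9/2)q_i, giving q_i = 118/3.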